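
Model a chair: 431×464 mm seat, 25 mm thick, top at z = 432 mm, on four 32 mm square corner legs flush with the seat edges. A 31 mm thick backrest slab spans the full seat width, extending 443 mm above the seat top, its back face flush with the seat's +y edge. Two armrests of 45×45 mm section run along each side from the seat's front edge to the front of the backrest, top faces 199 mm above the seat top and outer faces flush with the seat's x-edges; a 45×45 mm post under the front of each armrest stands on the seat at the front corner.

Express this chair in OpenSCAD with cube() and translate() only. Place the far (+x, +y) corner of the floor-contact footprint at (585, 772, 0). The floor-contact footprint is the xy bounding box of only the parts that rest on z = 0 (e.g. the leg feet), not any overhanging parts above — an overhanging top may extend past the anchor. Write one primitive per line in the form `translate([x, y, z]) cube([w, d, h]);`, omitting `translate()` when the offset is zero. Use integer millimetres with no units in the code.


translate([154, 308, 407]) cube([431, 464, 25]);
translate([154, 308, 0]) cube([32, 32, 407]);
translate([553, 308, 0]) cube([32, 32, 407]);
translate([154, 740, 0]) cube([32, 32, 407]);
translate([553, 740, 0]) cube([32, 32, 407]);
translate([154, 741, 432]) cube([431, 31, 443]);
translate([154, 308, 586]) cube([45, 433, 45]);
translate([540, 308, 586]) cube([45, 433, 45]);
translate([154, 308, 432]) cube([45, 45, 154]);
translate([540, 308, 432]) cube([45, 45, 154]);


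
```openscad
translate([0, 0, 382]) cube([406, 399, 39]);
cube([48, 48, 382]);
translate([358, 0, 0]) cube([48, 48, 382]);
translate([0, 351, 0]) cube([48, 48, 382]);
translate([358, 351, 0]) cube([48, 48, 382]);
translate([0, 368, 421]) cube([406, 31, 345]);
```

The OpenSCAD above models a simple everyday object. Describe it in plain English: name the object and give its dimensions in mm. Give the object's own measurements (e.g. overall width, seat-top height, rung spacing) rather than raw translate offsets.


A chair. The seat is a 406×399×39 mm slab with its top at z = 421 mm, on four 48×48 mm corner legs (flush with the seat edges, standing on z = 0). A flat backrest 31 mm thick, 345 mm tall, spans the full seat width and rises from the seat top along its +y edge, rear face flush with the rear of the seat.


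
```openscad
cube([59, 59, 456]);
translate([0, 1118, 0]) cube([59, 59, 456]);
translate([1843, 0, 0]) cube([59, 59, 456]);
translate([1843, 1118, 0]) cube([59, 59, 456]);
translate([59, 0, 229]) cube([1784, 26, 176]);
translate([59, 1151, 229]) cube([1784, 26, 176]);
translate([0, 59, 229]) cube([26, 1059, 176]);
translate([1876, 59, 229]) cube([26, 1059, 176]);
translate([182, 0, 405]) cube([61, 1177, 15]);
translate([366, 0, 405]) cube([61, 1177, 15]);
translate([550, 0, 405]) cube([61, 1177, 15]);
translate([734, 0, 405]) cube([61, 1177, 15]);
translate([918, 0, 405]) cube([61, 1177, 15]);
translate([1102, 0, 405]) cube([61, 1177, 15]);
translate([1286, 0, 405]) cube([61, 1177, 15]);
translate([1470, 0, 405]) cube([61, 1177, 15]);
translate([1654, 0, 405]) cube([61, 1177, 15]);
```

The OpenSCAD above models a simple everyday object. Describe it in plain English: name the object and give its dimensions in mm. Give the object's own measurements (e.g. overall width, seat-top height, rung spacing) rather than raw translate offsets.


A bed frame 1902 mm long (x) by 1177 mm wide (y). Four 59×59 mm corner posts, 456 mm tall, at the corners of the footprint. Four rails of 26 mm thickness and 176 mm height run between adjacent posts with their undersides at z = 229 mm, their outer faces flush with the outside of the frame (the two x-running rails run between the posts' inner faces; the two y-running rails run between the posts' inner faces). 9 slats, each 61 mm wide (x) and 15 mm thick, lie across the top of the two x-running rails, running the full 1177 mm width of the frame in y; along x they sit between the end posts with a 123 mm gap after the −x posts and between neighbouring slats, leaving 128 mm before the +x posts.


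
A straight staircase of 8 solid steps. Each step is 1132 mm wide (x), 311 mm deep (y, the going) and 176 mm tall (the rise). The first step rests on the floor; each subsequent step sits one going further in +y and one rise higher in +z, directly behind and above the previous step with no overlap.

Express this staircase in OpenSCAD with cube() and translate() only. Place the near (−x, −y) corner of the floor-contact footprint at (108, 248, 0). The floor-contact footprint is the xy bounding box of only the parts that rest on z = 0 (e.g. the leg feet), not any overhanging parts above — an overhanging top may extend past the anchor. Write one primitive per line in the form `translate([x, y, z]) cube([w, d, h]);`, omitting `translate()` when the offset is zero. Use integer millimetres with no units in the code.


translate([108, 248, 0]) cube([1132, 311, 176]);
translate([108, 559, 176]) cube([1132, 311, 176]);
translate([108, 870, 352]) cube([1132, 311, 176]);
translate([108, 1181, 528]) cube([1132, 311, 176]);
translate([108, 1492, 704]) cube([1132, 311, 176]);
translate([108, 1803, 880]) cube([1132, 311, 176]);
translate([108, 2114, 1056]) cube([1132, 311, 176]);
translate([108, 2425, 1232]) cube([1132, 311, 176]);


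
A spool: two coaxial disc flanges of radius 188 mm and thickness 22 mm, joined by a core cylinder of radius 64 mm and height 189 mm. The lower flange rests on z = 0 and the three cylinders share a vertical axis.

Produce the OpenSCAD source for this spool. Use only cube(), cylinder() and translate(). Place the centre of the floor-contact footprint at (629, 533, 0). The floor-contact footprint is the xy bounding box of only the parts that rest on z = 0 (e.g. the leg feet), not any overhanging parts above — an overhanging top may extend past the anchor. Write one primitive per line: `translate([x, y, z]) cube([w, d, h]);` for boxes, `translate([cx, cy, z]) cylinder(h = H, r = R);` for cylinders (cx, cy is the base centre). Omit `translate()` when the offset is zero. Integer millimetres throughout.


translate([629, 533, 0]) cylinder(h = 22, r = 188);
translate([629, 533, 22]) cylinder(h = 189, r = 64);
translate([629, 533, 211]) cylinder(h = 22, r = 188);


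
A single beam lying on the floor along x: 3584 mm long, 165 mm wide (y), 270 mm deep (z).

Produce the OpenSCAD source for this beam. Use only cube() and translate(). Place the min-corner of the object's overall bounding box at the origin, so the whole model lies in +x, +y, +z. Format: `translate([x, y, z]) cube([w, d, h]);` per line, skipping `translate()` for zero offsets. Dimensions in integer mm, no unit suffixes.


cube([3584, 165, 270]);


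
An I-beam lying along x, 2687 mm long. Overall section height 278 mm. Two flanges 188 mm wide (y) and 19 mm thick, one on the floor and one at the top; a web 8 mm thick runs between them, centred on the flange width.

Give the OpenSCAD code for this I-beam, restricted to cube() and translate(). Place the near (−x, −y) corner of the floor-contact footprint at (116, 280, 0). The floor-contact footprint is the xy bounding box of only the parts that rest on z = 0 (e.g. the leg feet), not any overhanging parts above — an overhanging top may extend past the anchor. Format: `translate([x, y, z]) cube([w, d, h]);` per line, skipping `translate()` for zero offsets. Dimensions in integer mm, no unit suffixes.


translate([116, 280, 0]) cube([2687, 188, 19]);
translate([116, 370, 19]) cube([2687, 8, 240]);
translate([116, 280, 259]) cube([2687, 188, 19]);


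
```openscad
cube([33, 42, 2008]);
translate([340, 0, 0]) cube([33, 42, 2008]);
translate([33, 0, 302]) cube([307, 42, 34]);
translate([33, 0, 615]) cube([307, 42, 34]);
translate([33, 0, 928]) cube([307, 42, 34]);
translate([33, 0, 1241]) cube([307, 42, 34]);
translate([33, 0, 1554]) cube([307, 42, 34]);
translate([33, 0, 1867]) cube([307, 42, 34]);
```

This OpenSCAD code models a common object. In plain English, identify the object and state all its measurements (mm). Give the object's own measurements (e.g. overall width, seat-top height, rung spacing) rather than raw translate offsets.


A straight ladder. Two 33×42 mm vertical rails, 2008 mm tall, stand 373 mm apart (outside-to-outside) with their front faces coplanar on the −y side. 6 rungs, each 42 mm deep and 34 mm tall, span between the inner faces of the rails, front faces flush with the rails. The lowest rung's underside is at z = 302 mm and rungs are spaced 313 mm apart (underside to underside).


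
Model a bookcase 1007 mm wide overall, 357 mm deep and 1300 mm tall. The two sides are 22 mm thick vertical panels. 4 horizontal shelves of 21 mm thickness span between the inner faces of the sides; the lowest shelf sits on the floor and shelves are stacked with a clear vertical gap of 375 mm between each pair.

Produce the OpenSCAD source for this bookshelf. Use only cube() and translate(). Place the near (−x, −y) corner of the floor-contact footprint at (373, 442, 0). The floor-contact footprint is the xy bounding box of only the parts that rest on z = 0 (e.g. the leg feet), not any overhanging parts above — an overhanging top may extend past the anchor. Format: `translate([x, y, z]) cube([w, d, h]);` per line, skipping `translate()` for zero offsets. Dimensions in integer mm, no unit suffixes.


translate([373, 442, 0]) cube([22, 357, 1300]);
translate([1358, 442, 0]) cube([22, 357, 1300]);
translate([395, 442, 0]) cube([963, 357, 21]);
translate([395, 442, 396]) cube([963, 357, 21]);
translate([395, 442, 792]) cube([963, 357, 21]);
translate([395, 442, 1188]) cube([963, 357, 21]);


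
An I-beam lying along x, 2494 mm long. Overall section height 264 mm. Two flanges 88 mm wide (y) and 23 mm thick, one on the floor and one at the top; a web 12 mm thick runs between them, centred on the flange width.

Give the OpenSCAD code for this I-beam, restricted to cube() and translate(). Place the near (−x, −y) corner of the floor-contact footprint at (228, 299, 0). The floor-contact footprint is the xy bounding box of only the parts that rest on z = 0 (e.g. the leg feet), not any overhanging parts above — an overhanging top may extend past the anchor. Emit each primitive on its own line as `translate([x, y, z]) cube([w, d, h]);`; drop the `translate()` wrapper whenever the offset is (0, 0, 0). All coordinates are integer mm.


translate([228, 299, 0]) cube([2494, 88, 23]);
translate([228, 337, 23]) cube([2494, 12, 218]);
translate([228, 299, 241]) cube([2494, 88, 23]);


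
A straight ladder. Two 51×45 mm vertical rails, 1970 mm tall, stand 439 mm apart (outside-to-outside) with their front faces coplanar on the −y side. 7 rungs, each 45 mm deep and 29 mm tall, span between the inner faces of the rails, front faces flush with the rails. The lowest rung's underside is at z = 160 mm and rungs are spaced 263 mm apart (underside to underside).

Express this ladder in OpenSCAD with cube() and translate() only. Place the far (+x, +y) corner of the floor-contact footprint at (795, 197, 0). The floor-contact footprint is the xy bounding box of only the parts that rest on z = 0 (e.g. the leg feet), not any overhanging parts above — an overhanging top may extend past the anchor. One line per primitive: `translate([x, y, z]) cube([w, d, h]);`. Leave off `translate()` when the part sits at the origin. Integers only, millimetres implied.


// rung span = 439 - 2*51 = 337
// rung[k] z = 160 + k*263
translate([356, 152, 0]) cube([51, 45, 1970]);
translate([744, 152, 0]) cube([51, 45, 1970]);
translate([407, 152, 160]) cube([337, 45, 29]);
translate([407, 152, 423]) cube([337, 45, 29]);
translate([407, 152, 686]) cube([337, 45, 29]);
translate([407, 152, 949]) cube([337, 45, 29]);
translate([407, 152, 1212]) cube([337, 45, 29]);
translate([407, 152, 1475]) cube([337, 45, 29]);
translate([407, 152, 1738]) cube([337, 45, 29]);


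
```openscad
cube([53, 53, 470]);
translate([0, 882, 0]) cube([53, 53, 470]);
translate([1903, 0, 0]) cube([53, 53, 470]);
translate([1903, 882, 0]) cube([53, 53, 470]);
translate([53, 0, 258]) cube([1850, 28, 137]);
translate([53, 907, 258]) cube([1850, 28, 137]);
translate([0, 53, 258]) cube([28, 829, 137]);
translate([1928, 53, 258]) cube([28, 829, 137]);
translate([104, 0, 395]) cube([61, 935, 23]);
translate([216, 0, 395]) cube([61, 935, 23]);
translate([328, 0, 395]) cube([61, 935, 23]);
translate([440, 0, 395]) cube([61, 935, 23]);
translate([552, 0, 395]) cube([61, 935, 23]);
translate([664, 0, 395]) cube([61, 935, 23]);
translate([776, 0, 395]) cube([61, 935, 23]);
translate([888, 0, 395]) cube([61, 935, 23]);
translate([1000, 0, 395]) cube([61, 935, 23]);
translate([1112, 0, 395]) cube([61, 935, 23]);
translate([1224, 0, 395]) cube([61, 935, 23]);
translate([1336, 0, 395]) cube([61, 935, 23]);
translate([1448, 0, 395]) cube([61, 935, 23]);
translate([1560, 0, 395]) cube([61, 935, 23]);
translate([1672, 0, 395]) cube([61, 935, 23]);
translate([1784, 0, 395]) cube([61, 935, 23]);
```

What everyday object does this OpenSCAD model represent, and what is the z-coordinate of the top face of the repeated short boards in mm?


A bed frame. The slat-top height is 418 mm.

Four posts, four rails, and a row of slats — a bed frame. Slats sit on the rails at z = 258 + 137 = 395; with slat thickness 23, the top is 418 mm.


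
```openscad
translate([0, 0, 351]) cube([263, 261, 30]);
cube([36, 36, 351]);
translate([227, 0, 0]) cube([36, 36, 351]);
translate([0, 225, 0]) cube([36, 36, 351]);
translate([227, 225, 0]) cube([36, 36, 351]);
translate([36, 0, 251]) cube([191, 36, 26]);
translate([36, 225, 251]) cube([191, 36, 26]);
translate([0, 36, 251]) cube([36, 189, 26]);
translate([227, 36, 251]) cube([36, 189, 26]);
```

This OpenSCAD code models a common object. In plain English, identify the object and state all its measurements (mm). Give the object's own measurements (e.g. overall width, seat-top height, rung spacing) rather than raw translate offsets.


A simple wooden stool: a rectangular seat 263 mm (x) by 261 mm (y), 30 mm thick, top face at z = 381 mm, on four square legs, each 36×36 mm in cross-section. The legs rest on z = 0, each flush with a corner of the seat. Four stretchers, 36 mm wide and 26 mm tall, connect adjacent legs with their undersides at z = 251 mm, each running between the inner faces of the legs it joins and aligned with the legs' outer faces on the other axis.


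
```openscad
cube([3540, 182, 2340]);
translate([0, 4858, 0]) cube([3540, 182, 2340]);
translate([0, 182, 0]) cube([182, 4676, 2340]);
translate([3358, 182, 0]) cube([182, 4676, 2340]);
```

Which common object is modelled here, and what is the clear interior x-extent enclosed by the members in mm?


A house (or room) frame. The interior width is 3176 mm.

Four 2340 mm walls enclosing a rectangle with no floor or roof — a room or house frame. Outside width is 3540 mm and wall thickness is 182 mm, so the interior width is 3540 − 2 × 182 = 3176 mm.


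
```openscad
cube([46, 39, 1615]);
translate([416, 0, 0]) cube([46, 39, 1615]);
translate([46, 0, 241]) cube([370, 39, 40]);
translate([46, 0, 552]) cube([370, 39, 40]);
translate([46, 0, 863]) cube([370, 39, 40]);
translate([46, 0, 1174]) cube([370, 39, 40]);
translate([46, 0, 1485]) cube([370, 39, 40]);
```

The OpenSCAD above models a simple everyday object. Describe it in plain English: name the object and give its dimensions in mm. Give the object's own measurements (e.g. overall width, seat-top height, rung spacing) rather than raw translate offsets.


A straight ladder. Two 46×39 mm vertical rails, 1615 mm tall, stand 462 mm apart (outside-to-outside) with their front faces coplanar on the −y side. 5 rungs, each 39 mm deep and 40 mm tall, span between the inner faces of the rails, front faces flush with the rails. The lowest rung's underside is at z = 241 mm and rungs are spaced 311 mm apart (underside to underside).


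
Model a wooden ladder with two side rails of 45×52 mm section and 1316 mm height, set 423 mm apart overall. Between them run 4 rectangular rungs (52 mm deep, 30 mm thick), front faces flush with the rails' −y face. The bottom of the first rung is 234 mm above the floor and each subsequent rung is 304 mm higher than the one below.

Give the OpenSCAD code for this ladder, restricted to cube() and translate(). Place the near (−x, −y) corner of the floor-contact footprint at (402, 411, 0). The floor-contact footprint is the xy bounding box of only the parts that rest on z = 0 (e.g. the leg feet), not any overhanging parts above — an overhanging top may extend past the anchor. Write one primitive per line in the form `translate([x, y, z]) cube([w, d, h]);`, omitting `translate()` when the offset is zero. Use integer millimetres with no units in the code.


translate([402, 411, 0]) cube([45, 52, 1316]);
translate([780, 411, 0]) cube([45, 52, 1316]);
translate([447, 411, 234]) cube([333, 52, 30]);
translate([447, 411, 538]) cube([333, 52, 30]);
translate([447, 411, 842]) cube([333, 52, 30]);
translate([447, 411, 1146]) cube([333, 52, 30]);


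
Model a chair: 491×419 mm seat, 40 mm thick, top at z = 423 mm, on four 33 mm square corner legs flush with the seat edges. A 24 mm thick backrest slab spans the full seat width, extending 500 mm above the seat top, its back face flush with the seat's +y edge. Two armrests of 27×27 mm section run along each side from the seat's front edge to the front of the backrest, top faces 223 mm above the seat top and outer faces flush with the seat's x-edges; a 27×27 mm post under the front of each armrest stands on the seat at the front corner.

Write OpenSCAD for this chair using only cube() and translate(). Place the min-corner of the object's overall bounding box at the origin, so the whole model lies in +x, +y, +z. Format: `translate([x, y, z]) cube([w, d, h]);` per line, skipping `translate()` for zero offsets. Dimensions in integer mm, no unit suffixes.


translate([0, 0, 383]) cube([491, 419, 40]);
cube([33, 33, 383]);
translate([458, 0, 0]) cube([33, 33, 383]);
translate([0, 386, 0]) cube([33, 33, 383]);
translate([458, 386, 0]) cube([33, 33, 383]);
translate([0, 395, 423]) cube([491, 24, 500]);
translate([0, 0, 619]) cube([27, 395, 27]);
translate([464, 0, 619]) cube([27, 395, 27]);
translate([0, 0, 423]) cube([27, 27, 196]);
translate([464, 0, 423]) cube([27, 27, 196]);


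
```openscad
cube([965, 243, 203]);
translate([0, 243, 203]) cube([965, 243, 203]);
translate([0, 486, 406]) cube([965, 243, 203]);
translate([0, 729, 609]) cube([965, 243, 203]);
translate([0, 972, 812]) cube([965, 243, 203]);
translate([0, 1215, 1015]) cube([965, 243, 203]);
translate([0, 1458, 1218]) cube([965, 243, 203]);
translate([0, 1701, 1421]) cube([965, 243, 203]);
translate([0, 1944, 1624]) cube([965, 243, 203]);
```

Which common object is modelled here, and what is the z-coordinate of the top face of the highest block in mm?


A staircase. The total rise is 1827 mm.

9 identical blocks, each offset up and back from the previous — a staircase. Each step is 203 mm tall and there are 9 of them, so the total rise is 9 × 203 = 1827 mm.


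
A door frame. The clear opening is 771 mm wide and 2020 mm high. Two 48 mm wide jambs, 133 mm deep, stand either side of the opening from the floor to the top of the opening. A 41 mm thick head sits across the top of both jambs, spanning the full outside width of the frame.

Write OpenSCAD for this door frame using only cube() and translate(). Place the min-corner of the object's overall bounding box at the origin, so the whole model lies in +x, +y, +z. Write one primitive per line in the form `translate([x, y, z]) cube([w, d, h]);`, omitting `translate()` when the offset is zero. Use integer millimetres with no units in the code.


cube([48, 133, 2020]);
translate([819, 0, 0]) cube([48, 133, 2020]);
translate([0, 0, 2020]) cube([867, 133, 41]);


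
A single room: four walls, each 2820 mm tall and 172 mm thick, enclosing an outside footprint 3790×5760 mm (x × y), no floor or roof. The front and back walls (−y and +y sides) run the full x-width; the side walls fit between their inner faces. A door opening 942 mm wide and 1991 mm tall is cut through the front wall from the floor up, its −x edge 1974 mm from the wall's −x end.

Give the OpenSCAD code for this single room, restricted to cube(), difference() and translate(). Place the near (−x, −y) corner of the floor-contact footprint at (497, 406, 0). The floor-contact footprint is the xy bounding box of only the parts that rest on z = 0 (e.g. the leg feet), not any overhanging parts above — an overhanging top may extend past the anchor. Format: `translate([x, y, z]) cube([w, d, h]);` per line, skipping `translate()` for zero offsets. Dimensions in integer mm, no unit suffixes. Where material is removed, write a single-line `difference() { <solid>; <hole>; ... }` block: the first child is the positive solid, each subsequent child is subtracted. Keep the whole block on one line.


difference() { translate([497, 406, 0]) cube([3790, 172, 2820]); translate([2471, 406, 0]) cube([942, 172, 1991]); }
translate([497, 5994, 0]) cube([3790, 172, 2820]);
translate([497, 578, 0]) cube([172, 5416, 2820]);
translate([4115, 578, 0]) cube([172, 5416, 2820]);


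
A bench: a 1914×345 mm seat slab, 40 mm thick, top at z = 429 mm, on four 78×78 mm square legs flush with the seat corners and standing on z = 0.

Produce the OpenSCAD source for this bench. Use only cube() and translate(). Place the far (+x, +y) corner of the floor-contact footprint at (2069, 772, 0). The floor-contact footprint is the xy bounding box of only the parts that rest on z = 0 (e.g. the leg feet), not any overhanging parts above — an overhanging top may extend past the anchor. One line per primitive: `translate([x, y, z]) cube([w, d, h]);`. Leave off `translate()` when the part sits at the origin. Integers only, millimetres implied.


translate([155, 427, 389]) cube([1914, 345, 40]);
translate([155, 427, 0]) cube([78, 78, 389]);
translate([155, 694, 0]) cube([78, 78, 389]);
translate([1991, 427, 0]) cube([78, 78, 389]);
translate([1991, 694, 0]) cube([78, 78, 389]);


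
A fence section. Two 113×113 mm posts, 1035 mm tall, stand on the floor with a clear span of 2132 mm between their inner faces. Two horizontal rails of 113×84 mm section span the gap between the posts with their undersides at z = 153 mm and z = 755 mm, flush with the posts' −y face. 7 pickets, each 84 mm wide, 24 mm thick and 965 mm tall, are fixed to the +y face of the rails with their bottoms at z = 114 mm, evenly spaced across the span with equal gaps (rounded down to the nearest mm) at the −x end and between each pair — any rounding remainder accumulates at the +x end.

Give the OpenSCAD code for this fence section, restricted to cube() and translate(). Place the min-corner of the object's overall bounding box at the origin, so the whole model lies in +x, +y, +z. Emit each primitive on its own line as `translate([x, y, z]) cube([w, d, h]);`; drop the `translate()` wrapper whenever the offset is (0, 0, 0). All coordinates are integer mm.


cube([113, 113, 1035]);
translate([2245, 0, 0]) cube([113, 113, 1035]);
translate([113, 0, 153]) cube([2132, 113, 84]);
translate([113, 0, 755]) cube([2132, 113, 84]);
translate([306, 113, 114]) cube([84, 24, 965]);
translate([583, 113, 114]) cube([84, 24, 965]);
translate([860, 113, 114]) cube([84, 24, 965]);
translate([1137, 113, 114]) cube([84, 24, 965]);
translate([1414, 113, 114]) cube([84, 24, 965]);
translate([1691, 113, 114]) cube([84, 24, 965]);
translate([1968, 113, 114]) cube([84, 24, 965]);


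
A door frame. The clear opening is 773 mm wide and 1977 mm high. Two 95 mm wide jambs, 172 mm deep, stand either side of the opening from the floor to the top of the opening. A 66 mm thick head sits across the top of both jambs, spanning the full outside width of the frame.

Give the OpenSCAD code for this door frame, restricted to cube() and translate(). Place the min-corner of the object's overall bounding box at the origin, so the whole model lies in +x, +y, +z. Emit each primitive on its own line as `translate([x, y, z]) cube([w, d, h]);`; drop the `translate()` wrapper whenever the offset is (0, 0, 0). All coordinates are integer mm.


cube([95, 172, 1977]);
translate([868, 0, 0]) cube([95, 172, 1977]);
translate([0, 0, 1977]) cube([963, 172, 66]);


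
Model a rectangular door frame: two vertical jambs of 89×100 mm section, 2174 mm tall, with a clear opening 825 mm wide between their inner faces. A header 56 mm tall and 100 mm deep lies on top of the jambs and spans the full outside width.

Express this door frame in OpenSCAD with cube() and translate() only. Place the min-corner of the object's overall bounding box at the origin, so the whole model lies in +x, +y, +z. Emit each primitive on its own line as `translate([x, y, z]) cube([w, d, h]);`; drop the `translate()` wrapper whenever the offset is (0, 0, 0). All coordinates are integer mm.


cube([89, 100, 2174]);
translate([914, 0, 0]) cube([89, 100, 2174]);
translate([0, 0, 2174]) cube([1003, 100, 56]);


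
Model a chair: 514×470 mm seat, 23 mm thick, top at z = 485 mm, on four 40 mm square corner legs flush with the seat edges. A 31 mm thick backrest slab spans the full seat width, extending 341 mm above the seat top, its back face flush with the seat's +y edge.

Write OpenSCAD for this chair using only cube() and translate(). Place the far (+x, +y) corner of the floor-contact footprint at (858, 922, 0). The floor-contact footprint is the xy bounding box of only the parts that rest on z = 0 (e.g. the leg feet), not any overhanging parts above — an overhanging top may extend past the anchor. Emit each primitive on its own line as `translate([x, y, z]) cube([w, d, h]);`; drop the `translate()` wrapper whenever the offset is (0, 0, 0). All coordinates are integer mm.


// leg_h = 485 - 23 = 462
translate([344, 452, 462]) cube([514, 470, 23]);
translate([344, 452, 0]) cube([40, 40, 462]);
translate([818, 452, 0]) cube([40, 40, 462]);
translate([344, 882, 0]) cube([40, 40, 462]);
translate([818, 882, 0]) cube([40, 40, 462]);
translate([344, 891, 485]) cube([514, 31, 341]);


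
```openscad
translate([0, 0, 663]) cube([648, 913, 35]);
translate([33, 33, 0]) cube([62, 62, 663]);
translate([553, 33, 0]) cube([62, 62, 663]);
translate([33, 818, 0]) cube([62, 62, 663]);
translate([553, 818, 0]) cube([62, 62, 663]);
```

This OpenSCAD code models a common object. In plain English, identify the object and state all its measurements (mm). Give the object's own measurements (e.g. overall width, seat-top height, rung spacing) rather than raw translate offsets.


A rectangular dining table. The top is 648×913×35 mm with its upper surface at z = 698 mm. It stands on four 62×62 mm square legs, each inset 33 mm from the nearest pair of top edges, running from the floor to the underside of the top.


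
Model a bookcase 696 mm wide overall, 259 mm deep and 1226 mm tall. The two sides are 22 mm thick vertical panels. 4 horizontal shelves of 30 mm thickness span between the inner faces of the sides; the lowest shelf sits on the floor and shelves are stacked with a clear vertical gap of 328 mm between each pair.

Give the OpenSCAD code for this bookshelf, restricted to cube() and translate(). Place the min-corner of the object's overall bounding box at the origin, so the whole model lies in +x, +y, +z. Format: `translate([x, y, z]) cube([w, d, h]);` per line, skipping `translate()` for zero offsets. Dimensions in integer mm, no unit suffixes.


cube([22, 259, 1226]);
translate([674, 0, 0]) cube([22, 259, 1226]);
translate([22, 0, 0]) cube([652, 259, 30]);
translate([22, 0, 358]) cube([652, 259, 30]);
translate([22, 0, 716]) cube([652, 259, 30]);
translate([22, 0, 1074]) cube([652, 259, 30]);


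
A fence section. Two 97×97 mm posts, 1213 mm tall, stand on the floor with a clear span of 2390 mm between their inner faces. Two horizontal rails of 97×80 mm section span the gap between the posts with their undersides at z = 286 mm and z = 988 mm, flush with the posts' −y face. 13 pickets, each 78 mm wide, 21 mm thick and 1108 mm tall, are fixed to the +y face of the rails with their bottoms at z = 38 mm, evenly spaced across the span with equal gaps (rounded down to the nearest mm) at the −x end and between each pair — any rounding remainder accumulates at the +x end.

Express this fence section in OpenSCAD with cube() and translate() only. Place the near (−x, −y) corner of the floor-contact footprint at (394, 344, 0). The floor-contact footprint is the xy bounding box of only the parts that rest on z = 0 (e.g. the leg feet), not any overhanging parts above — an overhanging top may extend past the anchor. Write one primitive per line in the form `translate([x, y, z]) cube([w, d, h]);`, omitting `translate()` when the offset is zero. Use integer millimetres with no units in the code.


translate([394, 344, 0]) cube([97, 97, 1213]);
translate([2881, 344, 0]) cube([97, 97, 1213]);
translate([491, 344, 286]) cube([2390, 97, 80]);
translate([491, 344, 988]) cube([2390, 97, 80]);
translate([589, 441, 38]) cube([78, 21, 1108]);
translate([765, 441, 38]) cube([78, 21, 1108]);
translate([941, 441, 38]) cube([78, 21, 1108]);
translate([1117, 441, 38]) cube([78, 21, 1108]);
translate([1293, 441, 38]) cube([78, 21, 1108]);
translate([1469, 441, 38]) cube([78, 21, 1108]);
translate([1645, 441, 38]) cube([78, 21, 1108]);
translate([1821, 441, 38]) cube([78, 21, 1108]);
translate([1997, 441, 38]) cube([78, 21, 1108]);
translate([2173, 441, 38]) cube([78, 21, 1108]);
translate([2349, 441, 38]) cube([78, 21, 1108]);
translate([2525, 441, 38]) cube([78, 21, 1108]);
translate([2701, 441, 38]) cube([78, 21, 1108]);


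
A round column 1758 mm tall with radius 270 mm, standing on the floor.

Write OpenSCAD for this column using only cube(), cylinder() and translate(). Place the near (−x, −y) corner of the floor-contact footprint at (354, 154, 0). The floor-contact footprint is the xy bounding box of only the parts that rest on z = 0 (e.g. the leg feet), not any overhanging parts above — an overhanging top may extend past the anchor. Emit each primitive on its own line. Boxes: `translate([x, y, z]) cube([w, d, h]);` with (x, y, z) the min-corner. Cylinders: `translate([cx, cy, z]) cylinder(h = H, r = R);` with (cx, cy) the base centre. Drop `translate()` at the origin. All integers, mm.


translate([624, 424, 0]) cylinder(h = 1758, r = 270);


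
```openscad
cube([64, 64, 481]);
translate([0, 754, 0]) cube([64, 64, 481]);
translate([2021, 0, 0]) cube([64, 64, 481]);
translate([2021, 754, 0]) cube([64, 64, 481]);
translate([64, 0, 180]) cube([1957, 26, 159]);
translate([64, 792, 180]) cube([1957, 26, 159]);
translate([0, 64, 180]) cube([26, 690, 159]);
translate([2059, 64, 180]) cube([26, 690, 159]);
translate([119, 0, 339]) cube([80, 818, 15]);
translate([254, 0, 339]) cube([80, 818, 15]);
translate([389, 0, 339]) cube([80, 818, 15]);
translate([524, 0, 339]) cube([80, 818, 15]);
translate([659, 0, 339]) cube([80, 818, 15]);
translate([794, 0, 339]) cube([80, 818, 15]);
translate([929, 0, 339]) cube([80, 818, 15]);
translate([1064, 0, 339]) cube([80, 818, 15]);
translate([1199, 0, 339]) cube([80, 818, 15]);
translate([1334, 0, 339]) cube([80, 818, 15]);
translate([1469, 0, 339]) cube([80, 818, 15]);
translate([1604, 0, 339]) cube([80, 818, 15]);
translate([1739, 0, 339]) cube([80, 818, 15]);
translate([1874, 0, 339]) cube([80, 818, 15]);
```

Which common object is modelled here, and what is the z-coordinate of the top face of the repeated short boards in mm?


A bed frame. The slat-top height is 354 mm.

Four posts, four rails, and a row of slats — a bed frame. Slats sit on the rails at z = 180 + 159 = 339; with slat thickness 15, the top is 354 mm.


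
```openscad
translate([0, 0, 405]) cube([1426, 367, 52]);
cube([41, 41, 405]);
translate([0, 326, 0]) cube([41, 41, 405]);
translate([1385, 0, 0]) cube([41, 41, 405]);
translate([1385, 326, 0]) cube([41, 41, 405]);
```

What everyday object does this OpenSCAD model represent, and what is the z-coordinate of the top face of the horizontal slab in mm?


A bench. The seat-top height is 457 mm.

A long slab on four corner posts — a bench. The slab sits at z = 405 with thickness 52, so the top is 405 + 52 = 457 mm.


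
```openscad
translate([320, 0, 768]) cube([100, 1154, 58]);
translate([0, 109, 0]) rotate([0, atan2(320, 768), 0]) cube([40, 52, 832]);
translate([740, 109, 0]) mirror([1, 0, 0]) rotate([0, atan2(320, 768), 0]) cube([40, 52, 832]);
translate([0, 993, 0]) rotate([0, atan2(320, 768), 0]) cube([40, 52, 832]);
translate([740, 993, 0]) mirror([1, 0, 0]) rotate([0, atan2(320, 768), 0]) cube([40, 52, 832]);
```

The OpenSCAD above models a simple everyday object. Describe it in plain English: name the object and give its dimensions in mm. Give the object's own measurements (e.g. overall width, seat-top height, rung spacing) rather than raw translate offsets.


A sawhorse. A 100×1154×58 mm beam (x, y, z) sits on two A-frame leg pairs. Each pair is two raked legs of 40×52 mm section (52 mm along y) splaying symmetrically in x. Each leg rises 768 mm vertically over 320 mm of horizontal reach and is 832 mm long along its own axis. Every leg's outer bottom edge rests on the floor and its outer top edge meets a bottom edge of the beam — the left legs (tilting toward +x) meet the beam's −x bottom edge, the right legs (their mirror images, tilting toward −x) meet its +x bottom edge — so the leg tops tuck under the beam, the beam's underside is 768 mm above the floor, and the feet are 740 mm apart outside-to-outside with the beam centred between them. The two leg pairs are set in 109 mm from either end of the beam.


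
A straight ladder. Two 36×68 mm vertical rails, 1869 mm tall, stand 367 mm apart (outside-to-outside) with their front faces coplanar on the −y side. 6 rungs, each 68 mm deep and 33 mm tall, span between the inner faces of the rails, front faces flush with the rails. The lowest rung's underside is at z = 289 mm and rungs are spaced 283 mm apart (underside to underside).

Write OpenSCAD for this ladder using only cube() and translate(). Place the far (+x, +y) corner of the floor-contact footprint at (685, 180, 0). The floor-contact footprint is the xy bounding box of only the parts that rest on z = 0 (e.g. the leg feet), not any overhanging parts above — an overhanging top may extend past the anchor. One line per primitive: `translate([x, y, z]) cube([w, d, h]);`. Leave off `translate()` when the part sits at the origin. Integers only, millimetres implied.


translate([318, 112, 0]) cube([36, 68, 1869]);
translate([649, 112, 0]) cube([36, 68, 1869]);
translate([354, 112, 289]) cube([295, 68, 33]);
translate([354, 112, 572]) cube([295, 68, 33]);
translate([354, 112, 855]) cube([295, 68, 33]);
translate([354, 112, 1138]) cube([295, 68, 33]);
translate([354, 112, 1421]) cube([295, 68, 33]);
translate([354, 112, 1704]) cube([295, 68, 33]);


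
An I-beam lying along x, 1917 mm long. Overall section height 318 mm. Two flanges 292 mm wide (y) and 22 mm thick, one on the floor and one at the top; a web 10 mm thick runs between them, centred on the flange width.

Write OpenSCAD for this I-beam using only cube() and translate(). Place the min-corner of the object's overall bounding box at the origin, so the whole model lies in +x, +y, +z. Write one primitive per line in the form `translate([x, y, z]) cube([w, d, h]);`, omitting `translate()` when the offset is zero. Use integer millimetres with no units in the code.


cube([1917, 292, 22]);
translate([0, 141, 22]) cube([1917, 10, 274]);
translate([0, 0, 296]) cube([1917, 292, 22]);


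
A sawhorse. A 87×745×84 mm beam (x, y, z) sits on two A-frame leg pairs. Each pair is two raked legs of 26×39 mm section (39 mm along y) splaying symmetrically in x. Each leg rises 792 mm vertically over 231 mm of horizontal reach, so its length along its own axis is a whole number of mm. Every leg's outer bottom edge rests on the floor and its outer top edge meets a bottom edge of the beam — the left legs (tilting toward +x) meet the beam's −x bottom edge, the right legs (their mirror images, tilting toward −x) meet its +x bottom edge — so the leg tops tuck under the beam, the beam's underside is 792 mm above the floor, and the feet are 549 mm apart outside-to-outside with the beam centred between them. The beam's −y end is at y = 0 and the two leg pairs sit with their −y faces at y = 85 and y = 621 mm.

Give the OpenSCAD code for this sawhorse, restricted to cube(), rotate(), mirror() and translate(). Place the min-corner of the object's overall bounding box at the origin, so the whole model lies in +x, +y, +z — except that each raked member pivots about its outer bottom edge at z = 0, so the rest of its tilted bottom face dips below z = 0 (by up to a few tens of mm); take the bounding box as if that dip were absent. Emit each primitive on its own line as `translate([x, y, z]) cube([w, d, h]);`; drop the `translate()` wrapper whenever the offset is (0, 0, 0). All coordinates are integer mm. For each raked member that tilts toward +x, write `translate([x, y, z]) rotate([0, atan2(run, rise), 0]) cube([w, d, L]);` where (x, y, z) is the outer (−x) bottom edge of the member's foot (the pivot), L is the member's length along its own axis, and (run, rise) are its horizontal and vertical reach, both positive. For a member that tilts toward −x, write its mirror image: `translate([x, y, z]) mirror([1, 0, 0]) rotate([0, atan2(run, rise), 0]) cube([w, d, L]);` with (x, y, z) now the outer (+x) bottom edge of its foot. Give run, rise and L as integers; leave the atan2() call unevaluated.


translate([231, 0, 792]) cube([87, 745, 84]);
translate([0, 85, 0]) rotate([0, atan2(231, 792), 0]) cube([26, 39, 825]);
translate([549, 85, 0]) mirror([1, 0, 0]) rotate([0, atan2(231, 792), 0]) cube([26, 39, 825]);
translate([0, 621, 0]) rotate([0, atan2(231, 792), 0]) cube([26, 39, 825]);
translate([549, 621, 0]) mirror([1, 0, 0]) rotate([0, atan2(231, 792), 0]) cube([26, 39, 825]);


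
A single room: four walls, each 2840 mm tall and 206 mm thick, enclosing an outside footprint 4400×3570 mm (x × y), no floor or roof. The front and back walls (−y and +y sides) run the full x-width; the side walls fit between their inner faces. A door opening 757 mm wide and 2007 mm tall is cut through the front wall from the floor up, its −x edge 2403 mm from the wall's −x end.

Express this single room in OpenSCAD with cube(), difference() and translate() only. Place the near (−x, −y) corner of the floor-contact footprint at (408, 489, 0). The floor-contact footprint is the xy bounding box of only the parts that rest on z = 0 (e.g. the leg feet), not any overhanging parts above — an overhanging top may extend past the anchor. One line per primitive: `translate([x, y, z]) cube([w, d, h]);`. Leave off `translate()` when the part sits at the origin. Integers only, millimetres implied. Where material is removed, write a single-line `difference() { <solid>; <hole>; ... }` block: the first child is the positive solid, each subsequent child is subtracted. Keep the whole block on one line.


difference() { translate([408, 489, 0]) cube([4400, 206, 2840]); translate([2811, 489, 0]) cube([757, 206, 2007]); }
translate([408, 3853, 0]) cube([4400, 206, 2840]);
translate([408, 695, 0]) cube([206, 3158, 2840]);
translate([4602, 695, 0]) cube([206, 3158, 2840]);


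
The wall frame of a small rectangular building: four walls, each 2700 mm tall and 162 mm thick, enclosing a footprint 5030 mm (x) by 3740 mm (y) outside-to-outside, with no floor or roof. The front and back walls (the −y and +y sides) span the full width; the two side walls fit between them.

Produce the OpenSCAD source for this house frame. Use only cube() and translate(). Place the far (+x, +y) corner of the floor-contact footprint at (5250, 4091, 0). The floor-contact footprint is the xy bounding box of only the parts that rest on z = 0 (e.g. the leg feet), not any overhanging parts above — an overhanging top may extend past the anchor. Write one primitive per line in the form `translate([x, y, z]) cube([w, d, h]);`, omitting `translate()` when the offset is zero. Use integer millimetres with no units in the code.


translate([220, 351, 0]) cube([5030, 162, 2700]);
translate([220, 3929, 0]) cube([5030, 162, 2700]);
translate([220, 513, 0]) cube([162, 3416, 2700]);
translate([5088, 513, 0]) cube([162, 3416, 2700]);
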